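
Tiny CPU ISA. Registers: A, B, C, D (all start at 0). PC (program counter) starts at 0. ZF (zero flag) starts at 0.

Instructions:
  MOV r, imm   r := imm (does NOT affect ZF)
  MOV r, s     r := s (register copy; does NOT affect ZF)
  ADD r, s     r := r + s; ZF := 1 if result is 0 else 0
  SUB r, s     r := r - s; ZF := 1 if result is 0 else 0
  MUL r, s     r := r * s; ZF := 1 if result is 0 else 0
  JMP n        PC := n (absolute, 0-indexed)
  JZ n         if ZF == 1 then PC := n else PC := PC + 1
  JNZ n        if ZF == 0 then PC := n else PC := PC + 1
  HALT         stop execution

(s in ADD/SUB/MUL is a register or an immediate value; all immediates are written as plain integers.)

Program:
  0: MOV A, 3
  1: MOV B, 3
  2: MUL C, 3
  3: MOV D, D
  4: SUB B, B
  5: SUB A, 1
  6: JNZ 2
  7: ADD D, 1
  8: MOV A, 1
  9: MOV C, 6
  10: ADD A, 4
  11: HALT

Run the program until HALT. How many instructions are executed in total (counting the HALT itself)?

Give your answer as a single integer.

Step 1: PC=0 exec 'MOV A, 3'. After: A=3 B=0 C=0 D=0 ZF=0 PC=1
Step 2: PC=1 exec 'MOV B, 3'. After: A=3 B=3 C=0 D=0 ZF=0 PC=2
Step 3: PC=2 exec 'MUL C, 3'. After: A=3 B=3 C=0 D=0 ZF=1 PC=3
Step 4: PC=3 exec 'MOV D, D'. After: A=3 B=3 C=0 D=0 ZF=1 PC=4
Step 5: PC=4 exec 'SUB B, B'. After: A=3 B=0 C=0 D=0 ZF=1 PC=5
Step 6: PC=5 exec 'SUB A, 1'. After: A=2 B=0 C=0 D=0 ZF=0 PC=6
Step 7: PC=6 exec 'JNZ 2'. After: A=2 B=0 C=0 D=0 ZF=0 PC=2
Step 8: PC=2 exec 'MUL C, 3'. After: A=2 B=0 C=0 D=0 ZF=1 PC=3
Step 9: PC=3 exec 'MOV D, D'. After: A=2 B=0 C=0 D=0 ZF=1 PC=4
Step 10: PC=4 exec 'SUB B, B'. After: A=2 B=0 C=0 D=0 ZF=1 PC=5
Step 11: PC=5 exec 'SUB A, 1'. After: A=1 B=0 C=0 D=0 ZF=0 PC=6
Step 12: PC=6 exec 'JNZ 2'. After: A=1 B=0 C=0 D=0 ZF=0 PC=2
Step 13: PC=2 exec 'MUL C, 3'. After: A=1 B=0 C=0 D=0 ZF=1 PC=3
Step 14: PC=3 exec 'MOV D, D'. After: A=1 B=0 C=0 D=0 ZF=1 PC=4
Step 15: PC=4 exec 'SUB B, B'. After: A=1 B=0 C=0 D=0 ZF=1 PC=5
Step 16: PC=5 exec 'SUB A, 1'. After: A=0 B=0 C=0 D=0 ZF=1 PC=6
Step 17: PC=6 exec 'JNZ 2'. After: A=0 B=0 C=0 D=0 ZF=1 PC=7
Step 18: PC=7 exec 'ADD D, 1'. After: A=0 B=0 C=0 D=1 ZF=0 PC=8
Step 19: PC=8 exec 'MOV A, 1'. After: A=1 B=0 C=0 D=1 ZF=0 PC=9
Step 20: PC=9 exec 'MOV C, 6'. After: A=1 B=0 C=6 D=1 ZF=0 PC=10
Step 21: PC=10 exec 'ADD A, 4'. After: A=5 B=0 C=6 D=1 ZF=0 PC=11
Step 22: PC=11 exec 'HALT'. After: A=5 B=0 C=6 D=1 ZF=0 PC=11 HALTED
Total instructions executed: 22

Answer: 22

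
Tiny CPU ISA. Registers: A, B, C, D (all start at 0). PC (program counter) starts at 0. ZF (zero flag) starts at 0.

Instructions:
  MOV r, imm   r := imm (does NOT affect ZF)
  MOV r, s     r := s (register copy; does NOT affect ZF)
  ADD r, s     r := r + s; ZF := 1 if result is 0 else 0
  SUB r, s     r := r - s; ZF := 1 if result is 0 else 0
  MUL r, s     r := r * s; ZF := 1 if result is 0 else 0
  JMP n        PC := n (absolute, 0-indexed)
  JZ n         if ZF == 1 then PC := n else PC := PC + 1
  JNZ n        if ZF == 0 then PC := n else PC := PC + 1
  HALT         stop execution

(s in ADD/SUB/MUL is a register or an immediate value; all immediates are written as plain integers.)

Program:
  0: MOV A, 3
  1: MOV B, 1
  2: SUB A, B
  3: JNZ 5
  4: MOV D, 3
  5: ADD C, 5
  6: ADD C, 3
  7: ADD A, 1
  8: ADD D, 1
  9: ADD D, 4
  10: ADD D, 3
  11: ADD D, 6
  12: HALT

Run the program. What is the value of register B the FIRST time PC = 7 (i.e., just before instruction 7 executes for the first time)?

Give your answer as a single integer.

Step 1: PC=0 exec 'MOV A, 3'. After: A=3 B=0 C=0 D=0 ZF=0 PC=1
Step 2: PC=1 exec 'MOV B, 1'. After: A=3 B=1 C=0 D=0 ZF=0 PC=2
Step 3: PC=2 exec 'SUB A, B'. After: A=2 B=1 C=0 D=0 ZF=0 PC=3
Step 4: PC=3 exec 'JNZ 5'. After: A=2 B=1 C=0 D=0 ZF=0 PC=5
Step 5: PC=5 exec 'ADD C, 5'. After: A=2 B=1 C=5 D=0 ZF=0 PC=6
Step 6: PC=6 exec 'ADD C, 3'. After: A=2 B=1 C=8 D=0 ZF=0 PC=7
First time PC=7: B=1

1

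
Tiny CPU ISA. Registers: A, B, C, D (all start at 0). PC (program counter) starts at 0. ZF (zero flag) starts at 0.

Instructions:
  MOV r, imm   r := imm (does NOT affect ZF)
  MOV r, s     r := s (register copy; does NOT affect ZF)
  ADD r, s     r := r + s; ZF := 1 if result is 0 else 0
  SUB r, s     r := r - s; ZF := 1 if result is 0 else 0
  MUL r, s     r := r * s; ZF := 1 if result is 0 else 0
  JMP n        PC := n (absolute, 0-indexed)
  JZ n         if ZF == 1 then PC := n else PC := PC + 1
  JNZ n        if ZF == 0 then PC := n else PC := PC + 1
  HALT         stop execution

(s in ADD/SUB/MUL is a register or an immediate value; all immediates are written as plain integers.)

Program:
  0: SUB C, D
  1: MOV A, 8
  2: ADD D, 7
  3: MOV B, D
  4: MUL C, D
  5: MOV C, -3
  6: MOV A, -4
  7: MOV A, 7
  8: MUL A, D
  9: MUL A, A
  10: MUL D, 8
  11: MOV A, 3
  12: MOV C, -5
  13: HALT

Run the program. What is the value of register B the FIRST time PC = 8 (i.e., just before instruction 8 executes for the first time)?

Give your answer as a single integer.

Step 1: PC=0 exec 'SUB C, D'. After: A=0 B=0 C=0 D=0 ZF=1 PC=1
Step 2: PC=1 exec 'MOV A, 8'. After: A=8 B=0 C=0 D=0 ZF=1 PC=2
Step 3: PC=2 exec 'ADD D, 7'. After: A=8 B=0 C=0 D=7 ZF=0 PC=3
Step 4: PC=3 exec 'MOV B, D'. After: A=8 B=7 C=0 D=7 ZF=0 PC=4
Step 5: PC=4 exec 'MUL C, D'. After: A=8 B=7 C=0 D=7 ZF=1 PC=5
Step 6: PC=5 exec 'MOV C, -3'. After: A=8 B=7 C=-3 D=7 ZF=1 PC=6
Step 7: PC=6 exec 'MOV A, -4'. After: A=-4 B=7 C=-3 D=7 ZF=1 PC=7
Step 8: PC=7 exec 'MOV A, 7'. After: A=7 B=7 C=-3 D=7 ZF=1 PC=8
First time PC=8: B=7

7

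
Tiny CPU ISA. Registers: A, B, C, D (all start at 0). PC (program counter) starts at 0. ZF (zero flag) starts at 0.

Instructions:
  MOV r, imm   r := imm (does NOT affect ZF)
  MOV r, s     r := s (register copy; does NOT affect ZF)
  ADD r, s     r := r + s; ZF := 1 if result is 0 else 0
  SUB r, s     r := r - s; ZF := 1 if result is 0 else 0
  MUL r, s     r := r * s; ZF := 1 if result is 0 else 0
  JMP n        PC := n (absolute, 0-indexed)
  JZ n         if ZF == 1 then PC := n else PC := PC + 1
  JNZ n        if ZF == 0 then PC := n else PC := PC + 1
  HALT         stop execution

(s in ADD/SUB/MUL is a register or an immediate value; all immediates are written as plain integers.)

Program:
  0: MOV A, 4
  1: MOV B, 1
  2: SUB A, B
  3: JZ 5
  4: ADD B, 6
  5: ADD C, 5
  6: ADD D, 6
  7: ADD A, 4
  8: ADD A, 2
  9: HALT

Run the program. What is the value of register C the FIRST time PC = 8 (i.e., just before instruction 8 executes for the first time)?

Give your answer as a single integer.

Step 1: PC=0 exec 'MOV A, 4'. After: A=4 B=0 C=0 D=0 ZF=0 PC=1
Step 2: PC=1 exec 'MOV B, 1'. After: A=4 B=1 C=0 D=0 ZF=0 PC=2
Step 3: PC=2 exec 'SUB A, B'. After: A=3 B=1 C=0 D=0 ZF=0 PC=3
Step 4: PC=3 exec 'JZ 5'. After: A=3 B=1 C=0 D=0 ZF=0 PC=4
Step 5: PC=4 exec 'ADD B, 6'. After: A=3 B=7 C=0 D=0 ZF=0 PC=5
Step 6: PC=5 exec 'ADD C, 5'. After: A=3 B=7 C=5 D=0 ZF=0 PC=6
Step 7: PC=6 exec 'ADD D, 6'. After: A=3 B=7 C=5 D=6 ZF=0 PC=7
Step 8: PC=7 exec 'ADD A, 4'. After: A=7 B=7 C=5 D=6 ZF=0 PC=8
First time PC=8: C=5

5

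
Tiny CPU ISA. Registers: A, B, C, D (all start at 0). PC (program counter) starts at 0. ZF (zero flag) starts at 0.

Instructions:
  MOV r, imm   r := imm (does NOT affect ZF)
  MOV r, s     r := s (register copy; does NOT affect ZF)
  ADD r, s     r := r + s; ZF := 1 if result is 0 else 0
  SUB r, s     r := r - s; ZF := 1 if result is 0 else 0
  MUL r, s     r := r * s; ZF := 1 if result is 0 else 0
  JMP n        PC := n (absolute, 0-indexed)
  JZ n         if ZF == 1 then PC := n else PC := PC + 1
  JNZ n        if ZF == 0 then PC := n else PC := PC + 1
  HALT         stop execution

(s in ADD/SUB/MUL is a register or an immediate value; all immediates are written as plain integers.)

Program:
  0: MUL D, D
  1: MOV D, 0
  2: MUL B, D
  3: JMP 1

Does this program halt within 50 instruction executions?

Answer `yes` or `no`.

Step 1: PC=0 exec 'MUL D, D'. After: A=0 B=0 C=0 D=0 ZF=1 PC=1
Step 2: PC=1 exec 'MOV D, 0'. After: A=0 B=0 C=0 D=0 ZF=1 PC=2
Step 3: PC=2 exec 'MUL B, D'. After: A=0 B=0 C=0 D=0 ZF=1 PC=3
Step 4: PC=3 exec 'JMP 1'. After: A=0 B=0 C=0 D=0 ZF=1 PC=1
State after step 4 equals state after step 1: the program is in a cycle of length 3 and will never halt.

Answer: no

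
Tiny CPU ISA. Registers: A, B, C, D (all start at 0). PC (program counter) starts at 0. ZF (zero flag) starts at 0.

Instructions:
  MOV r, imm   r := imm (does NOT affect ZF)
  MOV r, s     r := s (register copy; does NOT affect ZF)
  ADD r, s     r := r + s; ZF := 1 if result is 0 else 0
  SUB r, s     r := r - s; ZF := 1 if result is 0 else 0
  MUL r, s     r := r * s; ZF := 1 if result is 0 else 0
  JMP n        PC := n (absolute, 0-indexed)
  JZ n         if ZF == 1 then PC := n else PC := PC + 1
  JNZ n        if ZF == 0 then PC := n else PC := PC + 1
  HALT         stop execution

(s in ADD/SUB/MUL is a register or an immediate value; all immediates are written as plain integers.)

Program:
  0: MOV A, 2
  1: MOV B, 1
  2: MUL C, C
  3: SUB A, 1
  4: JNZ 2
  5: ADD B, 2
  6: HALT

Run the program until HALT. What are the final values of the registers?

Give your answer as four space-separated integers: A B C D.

Answer: 0 3 0 0

Derivation:
Step 1: PC=0 exec 'MOV A, 2'. After: A=2 B=0 C=0 D=0 ZF=0 PC=1
Step 2: PC=1 exec 'MOV B, 1'. After: A=2 B=1 C=0 D=0 ZF=0 PC=2
Step 3: PC=2 exec 'MUL C, C'. After: A=2 B=1 C=0 D=0 ZF=1 PC=3
Step 4: PC=3 exec 'SUB A, 1'. After: A=1 B=1 C=0 D=0 ZF=0 PC=4
Step 5: PC=4 exec 'JNZ 2'. After: A=1 B=1 C=0 D=0 ZF=0 PC=2
Step 6: PC=2 exec 'MUL C, C'. After: A=1 B=1 C=0 D=0 ZF=1 PC=3
Step 7: PC=3 exec 'SUB A, 1'. After: A=0 B=1 C=0 D=0 ZF=1 PC=4
Step 8: PC=4 exec 'JNZ 2'. After: A=0 B=1 C=0 D=0 ZF=1 PC=5
Step 9: PC=5 exec 'ADD B, 2'. After: A=0 B=3 C=0 D=0 ZF=0 PC=6
Step 10: PC=6 exec 'HALT'. After: A=0 B=3 C=0 D=0 ZF=0 PC=6 HALTED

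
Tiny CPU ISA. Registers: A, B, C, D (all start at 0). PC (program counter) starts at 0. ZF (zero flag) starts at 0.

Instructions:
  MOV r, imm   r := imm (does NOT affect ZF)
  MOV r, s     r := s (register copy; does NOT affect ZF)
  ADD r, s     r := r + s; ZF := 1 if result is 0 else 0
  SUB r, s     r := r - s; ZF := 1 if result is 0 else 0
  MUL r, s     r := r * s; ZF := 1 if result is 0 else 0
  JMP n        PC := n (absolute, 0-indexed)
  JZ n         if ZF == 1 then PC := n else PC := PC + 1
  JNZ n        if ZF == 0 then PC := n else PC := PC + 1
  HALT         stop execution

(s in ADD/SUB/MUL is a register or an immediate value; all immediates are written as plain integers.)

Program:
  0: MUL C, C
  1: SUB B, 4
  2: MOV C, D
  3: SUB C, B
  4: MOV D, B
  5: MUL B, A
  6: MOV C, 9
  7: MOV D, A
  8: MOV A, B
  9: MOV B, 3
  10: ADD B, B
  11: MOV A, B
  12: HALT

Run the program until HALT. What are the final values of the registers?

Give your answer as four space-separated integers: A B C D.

Step 1: PC=0 exec 'MUL C, C'. After: A=0 B=0 C=0 D=0 ZF=1 PC=1
Step 2: PC=1 exec 'SUB B, 4'. After: A=0 B=-4 C=0 D=0 ZF=0 PC=2
Step 3: PC=2 exec 'MOV C, D'. After: A=0 B=-4 C=0 D=0 ZF=0 PC=3
Step 4: PC=3 exec 'SUB C, B'. After: A=0 B=-4 C=4 D=0 ZF=0 PC=4
Step 5: PC=4 exec 'MOV D, B'. After: A=0 B=-4 C=4 D=-4 ZF=0 PC=5
Step 6: PC=5 exec 'MUL B, A'. After: A=0 B=0 C=4 D=-4 ZF=1 PC=6
Step 7: PC=6 exec 'MOV C, 9'. After: A=0 B=0 C=9 D=-4 ZF=1 PC=7
Step 8: PC=7 exec 'MOV D, A'. After: A=0 B=0 C=9 D=0 ZF=1 PC=8
Step 9: PC=8 exec 'MOV A, B'. After: A=0 B=0 C=9 D=0 ZF=1 PC=9
Step 10: PC=9 exec 'MOV B, 3'. After: A=0 B=3 C=9 D=0 ZF=1 PC=10
Step 11: PC=10 exec 'ADD B, B'. After: A=0 B=6 C=9 D=0 ZF=0 PC=11
Step 12: PC=11 exec 'MOV A, B'. After: A=6 B=6 C=9 D=0 ZF=0 PC=12
Step 13: PC=12 exec 'HALT'. After: A=6 B=6 C=9 D=0 ZF=0 PC=12 HALTED

Answer: 6 6 9 0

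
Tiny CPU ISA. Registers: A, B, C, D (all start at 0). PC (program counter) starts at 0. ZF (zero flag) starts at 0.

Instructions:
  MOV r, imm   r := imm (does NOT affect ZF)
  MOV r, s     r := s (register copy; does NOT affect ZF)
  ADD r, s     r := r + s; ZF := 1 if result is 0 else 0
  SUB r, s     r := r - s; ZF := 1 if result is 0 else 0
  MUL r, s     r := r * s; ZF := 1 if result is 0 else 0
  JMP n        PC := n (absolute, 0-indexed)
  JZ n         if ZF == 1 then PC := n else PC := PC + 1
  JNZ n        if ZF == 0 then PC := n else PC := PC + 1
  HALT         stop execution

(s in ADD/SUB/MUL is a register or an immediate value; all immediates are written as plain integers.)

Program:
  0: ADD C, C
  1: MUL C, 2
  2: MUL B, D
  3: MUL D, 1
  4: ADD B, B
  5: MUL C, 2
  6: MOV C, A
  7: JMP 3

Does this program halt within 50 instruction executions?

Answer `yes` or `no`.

Answer: no

Derivation:
Step 1: PC=0 exec 'ADD C, C'. After: A=0 B=0 C=0 D=0 ZF=1 PC=1
Step 2: PC=1 exec 'MUL C, 2'. After: A=0 B=0 C=0 D=0 ZF=1 PC=2
Step 3: PC=2 exec 'MUL B, D'. After: A=0 B=0 C=0 D=0 ZF=1 PC=3
Step 4: PC=3 exec 'MUL D, 1'. After: A=0 B=0 C=0 D=0 ZF=1 PC=4
Step 5: PC=4 exec 'ADD B, B'. After: A=0 B=0 C=0 D=0 ZF=1 PC=5
Step 6: PC=5 exec 'MUL C, 2'. After: A=0 B=0 C=0 D=0 ZF=1 PC=6
Step 7: PC=6 exec 'MOV C, A'. After: A=0 B=0 C=0 D=0 ZF=1 PC=7
Step 8: PC=7 exec 'JMP 3'. After: A=0 B=0 C=0 D=0 ZF=1 PC=3
State after step 8 equals state after step 3: the program is in a cycle of length 5 and will never halt.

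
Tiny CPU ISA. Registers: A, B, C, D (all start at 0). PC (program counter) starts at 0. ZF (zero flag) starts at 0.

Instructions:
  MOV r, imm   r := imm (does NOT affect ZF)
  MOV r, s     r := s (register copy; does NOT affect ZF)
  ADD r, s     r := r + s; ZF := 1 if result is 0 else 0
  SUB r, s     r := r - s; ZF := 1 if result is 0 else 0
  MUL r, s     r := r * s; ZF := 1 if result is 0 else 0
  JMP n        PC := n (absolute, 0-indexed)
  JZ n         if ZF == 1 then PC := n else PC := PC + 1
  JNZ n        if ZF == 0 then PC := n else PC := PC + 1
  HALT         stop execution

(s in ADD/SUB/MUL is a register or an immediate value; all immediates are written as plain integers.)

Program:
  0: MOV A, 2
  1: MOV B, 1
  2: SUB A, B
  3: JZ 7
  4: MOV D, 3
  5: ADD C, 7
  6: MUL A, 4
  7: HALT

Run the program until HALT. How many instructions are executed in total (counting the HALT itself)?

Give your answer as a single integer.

Answer: 8

Derivation:
Step 1: PC=0 exec 'MOV A, 2'. After: A=2 B=0 C=0 D=0 ZF=0 PC=1
Step 2: PC=1 exec 'MOV B, 1'. After: A=2 B=1 C=0 D=0 ZF=0 PC=2
Step 3: PC=2 exec 'SUB A, B'. After: A=1 B=1 C=0 D=0 ZF=0 PC=3
Step 4: PC=3 exec 'JZ 7'. After: A=1 B=1 C=0 D=0 ZF=0 PC=4
Step 5: PC=4 exec 'MOV D, 3'. After: A=1 B=1 C=0 D=3 ZF=0 PC=5
Step 6: PC=5 exec 'ADD C, 7'. After: A=1 B=1 C=7 D=3 ZF=0 PC=6
Step 7: PC=6 exec 'MUL A, 4'. After: A=4 B=1 C=7 D=3 ZF=0 PC=7
Step 8: PC=7 exec 'HALT'. After: A=4 B=1 C=7 D=3 ZF=0 PC=7 HALTED
Total instructions executed: 8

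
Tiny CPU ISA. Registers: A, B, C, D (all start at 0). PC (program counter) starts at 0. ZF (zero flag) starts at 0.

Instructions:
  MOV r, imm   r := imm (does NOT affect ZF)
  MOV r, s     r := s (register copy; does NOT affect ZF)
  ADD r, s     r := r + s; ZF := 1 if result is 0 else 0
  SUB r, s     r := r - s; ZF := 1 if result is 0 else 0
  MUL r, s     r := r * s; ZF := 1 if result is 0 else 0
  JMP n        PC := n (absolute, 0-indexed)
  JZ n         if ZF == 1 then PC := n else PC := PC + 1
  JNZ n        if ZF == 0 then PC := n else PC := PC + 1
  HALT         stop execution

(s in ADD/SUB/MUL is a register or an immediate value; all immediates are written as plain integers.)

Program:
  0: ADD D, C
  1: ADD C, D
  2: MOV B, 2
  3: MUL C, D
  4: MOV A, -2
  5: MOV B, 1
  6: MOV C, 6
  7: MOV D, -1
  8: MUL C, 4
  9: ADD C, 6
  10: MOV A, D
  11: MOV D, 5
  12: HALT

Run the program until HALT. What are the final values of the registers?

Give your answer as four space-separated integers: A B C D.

Answer: -1 1 30 5

Derivation:
Step 1: PC=0 exec 'ADD D, C'. After: A=0 B=0 C=0 D=0 ZF=1 PC=1
Step 2: PC=1 exec 'ADD C, D'. After: A=0 B=0 C=0 D=0 ZF=1 PC=2
Step 3: PC=2 exec 'MOV B, 2'. After: A=0 B=2 C=0 D=0 ZF=1 PC=3
Step 4: PC=3 exec 'MUL C, D'. After: A=0 B=2 C=0 D=0 ZF=1 PC=4
Step 5: PC=4 exec 'MOV A, -2'. After: A=-2 B=2 C=0 D=0 ZF=1 PC=5
Step 6: PC=5 exec 'MOV B, 1'. After: A=-2 B=1 C=0 D=0 ZF=1 PC=6
Step 7: PC=6 exec 'MOV C, 6'. After: A=-2 B=1 C=6 D=0 ZF=1 PC=7
Step 8: PC=7 exec 'MOV D, -1'. After: A=-2 B=1 C=6 D=-1 ZF=1 PC=8
Step 9: PC=8 exec 'MUL C, 4'. After: A=-2 B=1 C=24 D=-1 ZF=0 PC=9
Step 10: PC=9 exec 'ADD C, 6'. After: A=-2 B=1 C=30 D=-1 ZF=0 PC=10
Step 11: PC=10 exec 'MOV A, D'. After: A=-1 B=1 C=30 D=-1 ZF=0 PC=11
Step 12: PC=11 exec 'MOV D, 5'. After: A=-1 B=1 C=30 D=5 ZF=0 PC=12
Step 13: PC=12 exec 'HALT'. After: A=-1 B=1 C=30 D=5 ZF=0 PC=12 HALTED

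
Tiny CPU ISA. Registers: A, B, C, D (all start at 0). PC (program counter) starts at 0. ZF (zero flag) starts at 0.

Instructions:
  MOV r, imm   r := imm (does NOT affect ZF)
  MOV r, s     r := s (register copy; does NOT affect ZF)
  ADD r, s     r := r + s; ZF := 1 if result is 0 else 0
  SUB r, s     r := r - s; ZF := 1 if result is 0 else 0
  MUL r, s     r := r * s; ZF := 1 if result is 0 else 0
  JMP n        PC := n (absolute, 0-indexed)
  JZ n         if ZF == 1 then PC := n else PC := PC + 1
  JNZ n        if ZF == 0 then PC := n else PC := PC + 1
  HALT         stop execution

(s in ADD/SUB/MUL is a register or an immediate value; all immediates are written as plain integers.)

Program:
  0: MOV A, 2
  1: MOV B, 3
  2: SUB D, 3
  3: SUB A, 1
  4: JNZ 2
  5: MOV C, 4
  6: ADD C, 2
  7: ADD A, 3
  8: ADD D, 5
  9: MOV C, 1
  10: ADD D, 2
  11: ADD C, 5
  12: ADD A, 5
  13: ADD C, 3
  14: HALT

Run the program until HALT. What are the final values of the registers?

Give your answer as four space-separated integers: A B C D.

Step 1: PC=0 exec 'MOV A, 2'. After: A=2 B=0 C=0 D=0 ZF=0 PC=1
Step 2: PC=1 exec 'MOV B, 3'. After: A=2 B=3 C=0 D=0 ZF=0 PC=2
Step 3: PC=2 exec 'SUB D, 3'. After: A=2 B=3 C=0 D=-3 ZF=0 PC=3
Step 4: PC=3 exec 'SUB A, 1'. After: A=1 B=3 C=0 D=-3 ZF=0 PC=4
Step 5: PC=4 exec 'JNZ 2'. After: A=1 B=3 C=0 D=-3 ZF=0 PC=2
Step 6: PC=2 exec 'SUB D, 3'. After: A=1 B=3 C=0 D=-6 ZF=0 PC=3
Step 7: PC=3 exec 'SUB A, 1'. After: A=0 B=3 C=0 D=-6 ZF=1 PC=4
Step 8: PC=4 exec 'JNZ 2'. After: A=0 B=3 C=0 D=-6 ZF=1 PC=5
Step 9: PC=5 exec 'MOV C, 4'. After: A=0 B=3 C=4 D=-6 ZF=1 PC=6
Step 10: PC=6 exec 'ADD C, 2'. After: A=0 B=3 C=6 D=-6 ZF=0 PC=7
Step 11: PC=7 exec 'ADD A, 3'. After: A=3 B=3 C=6 D=-6 ZF=0 PC=8
Step 12: PC=8 exec 'ADD D, 5'. After: A=3 B=3 C=6 D=-1 ZF=0 PC=9
Step 13: PC=9 exec 'MOV C, 1'. After: A=3 B=3 C=1 D=-1 ZF=0 PC=10
Step 14: PC=10 exec 'ADD D, 2'. After: A=3 B=3 C=1 D=1 ZF=0 PC=11
Step 15: PC=11 exec 'ADD C, 5'. After: A=3 B=3 C=6 D=1 ZF=0 PC=12
Step 16: PC=12 exec 'ADD A, 5'. After: A=8 B=3 C=6 D=1 ZF=0 PC=13
Step 17: PC=13 exec 'ADD C, 3'. After: A=8 B=3 C=9 D=1 ZF=0 PC=14
Step 18: PC=14 exec 'HALT'. After: A=8 B=3 C=9 D=1 ZF=0 PC=14 HALTED

Answer: 8 3 9 1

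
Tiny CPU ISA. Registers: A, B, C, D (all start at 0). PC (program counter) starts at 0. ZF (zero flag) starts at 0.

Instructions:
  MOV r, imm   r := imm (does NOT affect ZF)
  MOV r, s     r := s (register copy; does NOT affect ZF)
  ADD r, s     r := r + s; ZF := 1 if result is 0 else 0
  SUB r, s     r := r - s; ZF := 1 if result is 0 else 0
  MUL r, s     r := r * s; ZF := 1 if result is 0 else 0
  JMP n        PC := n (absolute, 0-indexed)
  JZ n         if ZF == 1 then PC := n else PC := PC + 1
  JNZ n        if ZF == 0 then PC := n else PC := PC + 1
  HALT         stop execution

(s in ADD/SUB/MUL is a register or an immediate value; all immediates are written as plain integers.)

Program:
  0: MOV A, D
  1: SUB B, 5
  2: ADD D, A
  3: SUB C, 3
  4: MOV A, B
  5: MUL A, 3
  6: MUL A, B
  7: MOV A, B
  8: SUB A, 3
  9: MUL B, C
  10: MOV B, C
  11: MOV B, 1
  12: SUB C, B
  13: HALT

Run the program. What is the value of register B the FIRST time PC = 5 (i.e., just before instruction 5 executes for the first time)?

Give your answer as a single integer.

Step 1: PC=0 exec 'MOV A, D'. After: A=0 B=0 C=0 D=0 ZF=0 PC=1
Step 2: PC=1 exec 'SUB B, 5'. After: A=0 B=-5 C=0 D=0 ZF=0 PC=2
Step 3: PC=2 exec 'ADD D, A'. After: A=0 B=-5 C=0 D=0 ZF=1 PC=3
Step 4: PC=3 exec 'SUB C, 3'. After: A=0 B=-5 C=-3 D=0 ZF=0 PC=4
Step 5: PC=4 exec 'MOV A, B'. After: A=-5 B=-5 C=-3 D=0 ZF=0 PC=5
First time PC=5: B=-5

-5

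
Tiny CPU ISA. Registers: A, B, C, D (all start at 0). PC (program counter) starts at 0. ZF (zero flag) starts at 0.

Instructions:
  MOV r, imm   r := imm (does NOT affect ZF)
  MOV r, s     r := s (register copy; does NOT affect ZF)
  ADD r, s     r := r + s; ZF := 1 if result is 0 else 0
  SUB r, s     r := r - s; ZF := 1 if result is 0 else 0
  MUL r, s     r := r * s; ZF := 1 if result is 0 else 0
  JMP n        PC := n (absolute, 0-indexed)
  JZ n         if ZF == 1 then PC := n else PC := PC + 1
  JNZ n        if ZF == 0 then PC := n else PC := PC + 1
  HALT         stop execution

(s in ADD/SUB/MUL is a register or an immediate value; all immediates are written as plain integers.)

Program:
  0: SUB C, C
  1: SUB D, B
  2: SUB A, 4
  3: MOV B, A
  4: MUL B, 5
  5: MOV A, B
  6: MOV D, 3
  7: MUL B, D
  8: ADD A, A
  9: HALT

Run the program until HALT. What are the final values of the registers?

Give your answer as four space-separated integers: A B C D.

Step 1: PC=0 exec 'SUB C, C'. After: A=0 B=0 C=0 D=0 ZF=1 PC=1
Step 2: PC=1 exec 'SUB D, B'. After: A=0 B=0 C=0 D=0 ZF=1 PC=2
Step 3: PC=2 exec 'SUB A, 4'. After: A=-4 B=0 C=0 D=0 ZF=0 PC=3
Step 4: PC=3 exec 'MOV B, A'. After: A=-4 B=-4 C=0 D=0 ZF=0 PC=4
Step 5: PC=4 exec 'MUL B, 5'. After: A=-4 B=-20 C=0 D=0 ZF=0 PC=5
Step 6: PC=5 exec 'MOV A, B'. After: A=-20 B=-20 C=0 D=0 ZF=0 PC=6
Step 7: PC=6 exec 'MOV D, 3'. After: A=-20 B=-20 C=0 D=3 ZF=0 PC=7
Step 8: PC=7 exec 'MUL B, D'. After: A=-20 B=-60 C=0 D=3 ZF=0 PC=8
Step 9: PC=8 exec 'ADD A, A'. After: A=-40 B=-60 C=0 D=3 ZF=0 PC=9
Step 10: PC=9 exec 'HALT'. After: A=-40 B=-60 C=0 D=3 ZF=0 PC=9 HALTED

Answer: -40 -60 0 3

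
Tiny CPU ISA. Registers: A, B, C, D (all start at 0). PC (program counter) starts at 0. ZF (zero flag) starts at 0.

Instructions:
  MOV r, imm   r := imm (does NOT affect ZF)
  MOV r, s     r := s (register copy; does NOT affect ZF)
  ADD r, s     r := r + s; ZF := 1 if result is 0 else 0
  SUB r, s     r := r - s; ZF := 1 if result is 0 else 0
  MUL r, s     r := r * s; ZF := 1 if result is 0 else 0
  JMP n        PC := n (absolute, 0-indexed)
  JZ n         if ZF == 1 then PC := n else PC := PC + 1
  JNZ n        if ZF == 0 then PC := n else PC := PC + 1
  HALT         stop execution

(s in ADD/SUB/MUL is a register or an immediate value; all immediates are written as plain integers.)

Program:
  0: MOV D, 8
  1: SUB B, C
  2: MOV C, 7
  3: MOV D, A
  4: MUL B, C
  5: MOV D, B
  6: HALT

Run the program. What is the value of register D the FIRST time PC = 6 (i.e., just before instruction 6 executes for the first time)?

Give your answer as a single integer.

Step 1: PC=0 exec 'MOV D, 8'. After: A=0 B=0 C=0 D=8 ZF=0 PC=1
Step 2: PC=1 exec 'SUB B, C'. After: A=0 B=0 C=0 D=8 ZF=1 PC=2
Step 3: PC=2 exec 'MOV C, 7'. After: A=0 B=0 C=7 D=8 ZF=1 PC=3
Step 4: PC=3 exec 'MOV D, A'. After: A=0 B=0 C=7 D=0 ZF=1 PC=4
Step 5: PC=4 exec 'MUL B, C'. After: A=0 B=0 C=7 D=0 ZF=1 PC=5
Step 6: PC=5 exec 'MOV D, B'. After: A=0 B=0 C=7 D=0 ZF=1 PC=6
First time PC=6: D=0

0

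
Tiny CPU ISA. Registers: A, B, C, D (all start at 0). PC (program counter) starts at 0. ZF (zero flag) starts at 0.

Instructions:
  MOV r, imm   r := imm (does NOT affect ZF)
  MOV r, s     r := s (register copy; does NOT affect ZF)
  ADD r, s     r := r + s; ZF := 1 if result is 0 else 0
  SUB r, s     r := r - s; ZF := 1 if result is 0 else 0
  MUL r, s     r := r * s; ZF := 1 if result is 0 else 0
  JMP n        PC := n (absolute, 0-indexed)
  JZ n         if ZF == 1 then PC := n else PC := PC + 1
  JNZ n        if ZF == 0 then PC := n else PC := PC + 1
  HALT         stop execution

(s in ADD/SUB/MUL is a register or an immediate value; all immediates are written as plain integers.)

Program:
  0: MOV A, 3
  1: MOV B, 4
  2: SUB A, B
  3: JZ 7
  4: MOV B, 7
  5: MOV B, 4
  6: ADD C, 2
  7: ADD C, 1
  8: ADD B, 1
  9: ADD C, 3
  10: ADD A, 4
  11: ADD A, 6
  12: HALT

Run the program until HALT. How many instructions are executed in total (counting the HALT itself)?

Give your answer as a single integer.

Step 1: PC=0 exec 'MOV A, 3'. After: A=3 B=0 C=0 D=0 ZF=0 PC=1
Step 2: PC=1 exec 'MOV B, 4'. After: A=3 B=4 C=0 D=0 ZF=0 PC=2
Step 3: PC=2 exec 'SUB A, B'. After: A=-1 B=4 C=0 D=0 ZF=0 PC=3
Step 4: PC=3 exec 'JZ 7'. After: A=-1 B=4 C=0 D=0 ZF=0 PC=4
Step 5: PC=4 exec 'MOV B, 7'. After: A=-1 B=7 C=0 D=0 ZF=0 PC=5
Step 6: PC=5 exec 'MOV B, 4'. After: A=-1 B=4 C=0 D=0 ZF=0 PC=6
Step 7: PC=6 exec 'ADD C, 2'. After: A=-1 B=4 C=2 D=0 ZF=0 PC=7
Step 8: PC=7 exec 'ADD C, 1'. After: A=-1 B=4 C=3 D=0 ZF=0 PC=8
Step 9: PC=8 exec 'ADD B, 1'. After: A=-1 B=5 C=3 D=0 ZF=0 PC=9
Step 10: PC=9 exec 'ADD C, 3'. After: A=-1 B=5 C=6 D=0 ZF=0 PC=10
Step 11: PC=10 exec 'ADD A, 4'. After: A=3 B=5 C=6 D=0 ZF=0 PC=11
Step 12: PC=11 exec 'ADD A, 6'. After: A=9 B=5 C=6 D=0 ZF=0 PC=12
Step 13: PC=12 exec 'HALT'. After: A=9 B=5 C=6 D=0 ZF=0 PC=12 HALTED
Total instructions executed: 13

Answer: 13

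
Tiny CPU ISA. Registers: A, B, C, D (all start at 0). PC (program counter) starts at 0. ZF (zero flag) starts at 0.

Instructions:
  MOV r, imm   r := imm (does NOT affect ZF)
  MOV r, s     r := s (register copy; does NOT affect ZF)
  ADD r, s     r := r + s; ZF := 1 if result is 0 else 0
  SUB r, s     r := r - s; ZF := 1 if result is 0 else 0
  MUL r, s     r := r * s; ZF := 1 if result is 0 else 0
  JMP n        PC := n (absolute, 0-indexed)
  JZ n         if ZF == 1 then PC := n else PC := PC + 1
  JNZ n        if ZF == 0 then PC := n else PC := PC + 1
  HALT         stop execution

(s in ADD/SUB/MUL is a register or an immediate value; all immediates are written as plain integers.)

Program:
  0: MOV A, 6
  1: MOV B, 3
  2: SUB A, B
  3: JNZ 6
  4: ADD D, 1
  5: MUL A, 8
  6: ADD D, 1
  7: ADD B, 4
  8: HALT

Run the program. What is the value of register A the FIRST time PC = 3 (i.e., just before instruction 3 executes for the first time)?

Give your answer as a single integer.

Step 1: PC=0 exec 'MOV A, 6'. After: A=6 B=0 C=0 D=0 ZF=0 PC=1
Step 2: PC=1 exec 'MOV B, 3'. After: A=6 B=3 C=0 D=0 ZF=0 PC=2
Step 3: PC=2 exec 'SUB A, B'. After: A=3 B=3 C=0 D=0 ZF=0 PC=3
First time PC=3: A=3

3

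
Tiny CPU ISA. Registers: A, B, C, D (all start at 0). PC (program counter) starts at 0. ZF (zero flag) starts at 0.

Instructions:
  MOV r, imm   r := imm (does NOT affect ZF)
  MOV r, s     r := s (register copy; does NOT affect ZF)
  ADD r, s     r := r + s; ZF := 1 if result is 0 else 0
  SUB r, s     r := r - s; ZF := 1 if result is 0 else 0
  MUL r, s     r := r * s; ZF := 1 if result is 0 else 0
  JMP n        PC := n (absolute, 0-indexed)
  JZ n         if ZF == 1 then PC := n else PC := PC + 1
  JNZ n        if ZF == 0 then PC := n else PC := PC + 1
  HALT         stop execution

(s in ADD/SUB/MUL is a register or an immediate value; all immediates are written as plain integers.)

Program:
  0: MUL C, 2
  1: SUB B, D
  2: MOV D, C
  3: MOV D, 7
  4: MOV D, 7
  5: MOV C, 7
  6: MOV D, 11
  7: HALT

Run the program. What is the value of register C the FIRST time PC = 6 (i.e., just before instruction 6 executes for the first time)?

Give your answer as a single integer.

Step 1: PC=0 exec 'MUL C, 2'. After: A=0 B=0 C=0 D=0 ZF=1 PC=1
Step 2: PC=1 exec 'SUB B, D'. After: A=0 B=0 C=0 D=0 ZF=1 PC=2
Step 3: PC=2 exec 'MOV D, C'. After: A=0 B=0 C=0 D=0 ZF=1 PC=3
Step 4: PC=3 exec 'MOV D, 7'. After: A=0 B=0 C=0 D=7 ZF=1 PC=4
Step 5: PC=4 exec 'MOV D, 7'. After: A=0 B=0 C=0 D=7 ZF=1 PC=5
Step 6: PC=5 exec 'MOV C, 7'. After: A=0 B=0 C=7 D=7 ZF=1 PC=6
First time PC=6: C=7

7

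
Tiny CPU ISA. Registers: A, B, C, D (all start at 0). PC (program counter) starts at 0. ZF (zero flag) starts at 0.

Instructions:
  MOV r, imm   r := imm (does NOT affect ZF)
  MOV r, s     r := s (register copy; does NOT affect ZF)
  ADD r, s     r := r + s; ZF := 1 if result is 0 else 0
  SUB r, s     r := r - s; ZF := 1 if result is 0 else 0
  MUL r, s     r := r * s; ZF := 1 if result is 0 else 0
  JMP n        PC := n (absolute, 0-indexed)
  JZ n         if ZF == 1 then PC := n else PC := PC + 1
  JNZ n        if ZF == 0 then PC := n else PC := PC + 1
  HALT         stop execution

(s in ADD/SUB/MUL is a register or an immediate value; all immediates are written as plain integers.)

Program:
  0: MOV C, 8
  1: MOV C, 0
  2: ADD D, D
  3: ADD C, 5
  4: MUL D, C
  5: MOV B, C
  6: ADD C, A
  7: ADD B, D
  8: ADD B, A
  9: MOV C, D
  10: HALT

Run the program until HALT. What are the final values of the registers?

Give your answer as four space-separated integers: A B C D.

Answer: 0 5 0 0

Derivation:
Step 1: PC=0 exec 'MOV C, 8'. After: A=0 B=0 C=8 D=0 ZF=0 PC=1
Step 2: PC=1 exec 'MOV C, 0'. After: A=0 B=0 C=0 D=0 ZF=0 PC=2
Step 3: PC=2 exec 'ADD D, D'. After: A=0 B=0 C=0 D=0 ZF=1 PC=3
Step 4: PC=3 exec 'ADD C, 5'. After: A=0 B=0 C=5 D=0 ZF=0 PC=4
Step 5: PC=4 exec 'MUL D, C'. After: A=0 B=0 C=5 D=0 ZF=1 PC=5
Step 6: PC=5 exec 'MOV B, C'. After: A=0 B=5 C=5 D=0 ZF=1 PC=6
Step 7: PC=6 exec 'ADD C, A'. After: A=0 B=5 C=5 D=0 ZF=0 PC=7
Step 8: PC=7 exec 'ADD B, D'. After: A=0 B=5 C=5 D=0 ZF=0 PC=8
Step 9: PC=8 exec 'ADD B, A'. After: A=0 B=5 C=5 D=0 ZF=0 PC=9
Step 10: PC=9 exec 'MOV C, D'. After: A=0 B=5 C=0 D=0 ZF=0 PC=10
Step 11: PC=10 exec 'HALT'. After: A=0 B=5 C=0 D=0 ZF=0 PC=10 HALTED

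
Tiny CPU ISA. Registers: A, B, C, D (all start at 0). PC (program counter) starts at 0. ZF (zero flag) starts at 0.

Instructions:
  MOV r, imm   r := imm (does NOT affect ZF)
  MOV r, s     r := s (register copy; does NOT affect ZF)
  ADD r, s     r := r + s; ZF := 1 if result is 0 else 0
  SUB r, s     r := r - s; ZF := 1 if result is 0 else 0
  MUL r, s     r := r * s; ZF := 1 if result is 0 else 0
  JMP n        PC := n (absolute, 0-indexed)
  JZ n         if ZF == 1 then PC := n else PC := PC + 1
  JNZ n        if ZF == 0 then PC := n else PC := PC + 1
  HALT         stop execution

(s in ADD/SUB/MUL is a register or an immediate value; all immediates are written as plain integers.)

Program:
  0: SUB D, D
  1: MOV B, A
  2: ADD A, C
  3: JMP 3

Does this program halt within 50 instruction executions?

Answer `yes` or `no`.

Answer: no

Derivation:
Step 1: PC=0 exec 'SUB D, D'. After: A=0 B=0 C=0 D=0 ZF=1 PC=1
Step 2: PC=1 exec 'MOV B, A'. After: A=0 B=0 C=0 D=0 ZF=1 PC=2
Step 3: PC=2 exec 'ADD A, C'. After: A=0 B=0 C=0 D=0 ZF=1 PC=3
Step 4: PC=3 exec 'JMP 3'. After: A=0 B=0 C=0 D=0 ZF=1 PC=3
State after step 4 equals state after step 3: the program is in a cycle of length 1 and will never halt.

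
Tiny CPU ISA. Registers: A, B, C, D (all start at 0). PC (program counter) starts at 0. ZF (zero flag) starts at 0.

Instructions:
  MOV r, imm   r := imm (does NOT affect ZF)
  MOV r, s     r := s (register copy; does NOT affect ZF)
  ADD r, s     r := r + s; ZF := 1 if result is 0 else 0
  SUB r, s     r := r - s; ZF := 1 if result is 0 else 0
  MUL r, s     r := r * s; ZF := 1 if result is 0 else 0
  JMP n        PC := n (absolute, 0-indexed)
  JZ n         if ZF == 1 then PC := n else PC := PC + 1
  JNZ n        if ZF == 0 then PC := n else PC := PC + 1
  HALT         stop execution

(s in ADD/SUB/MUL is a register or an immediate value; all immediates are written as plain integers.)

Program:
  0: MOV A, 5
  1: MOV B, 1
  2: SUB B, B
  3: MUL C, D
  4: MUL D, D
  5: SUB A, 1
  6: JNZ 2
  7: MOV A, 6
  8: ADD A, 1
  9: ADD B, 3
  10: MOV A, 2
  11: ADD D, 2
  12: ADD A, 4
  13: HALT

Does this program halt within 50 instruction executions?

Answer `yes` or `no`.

Answer: yes

Derivation:
Step 1: PC=0 exec 'MOV A, 5'. After: A=5 B=0 C=0 D=0 ZF=0 PC=1
Step 2: PC=1 exec 'MOV B, 1'. After: A=5 B=1 C=0 D=0 ZF=0 PC=2
Step 3: PC=2 exec 'SUB B, B'. After: A=5 B=0 C=0 D=0 ZF=1 PC=3
Step 4: PC=3 exec 'MUL C, D'. After: A=5 B=0 C=0 D=0 ZF=1 PC=4
Step 5: PC=4 exec 'MUL D, D'. After: A=5 B=0 C=0 D=0 ZF=1 PC=5
Step 6: PC=5 exec 'SUB A, 1'. After: A=4 B=0 C=0 D=0 ZF=0 PC=6
Step 7: PC=6 exec 'JNZ 2'. After: A=4 B=0 C=0 D=0 ZF=0 PC=2
Step 8: PC=2 exec 'SUB B, B'. After: A=4 B=0 C=0 D=0 ZF=1 PC=3
Step 9: PC=3 exec 'MUL C, D'. After: A=4 B=0 C=0 D=0 ZF=1 PC=4
Step 10: PC=4 exec 'MUL D, D'. After: A=4 B=0 C=0 D=0 ZF=1 PC=5
Step 11: PC=5 exec 'SUB A, 1'. After: A=3 B=0 C=0 D=0 ZF=0 PC=6
Step 12: PC=6 exec 'JNZ 2'. After: A=3 B=0 C=0 D=0 ZF=0 PC=2
Step 13: PC=2 exec 'SUB B, B'. After: A=3 B=0 C=0 D=0 ZF=1 PC=3
Step 14: PC=3 exec 'MUL C, D'. After: A=3 B=0 C=0 D=0 ZF=1 PC=4
Step 15: PC=4 exec 'MUL D, D'. After: A=3 B=0 C=0 D=0 ZF=1 PC=5
Step 16: PC=5 exec 'SUB A, 1'. After: A=2 B=0 C=0 D=0 ZF=0 PC=6
Step 17: PC=6 exec 'JNZ 2'. After: A=2 B=0 C=0 D=0 ZF=0 PC=2
Step 18: PC=2 exec 'SUB B, B'. After: A=2 B=0 C=0 D=0 ZF=1 PC=3
Step 19: PC=3 exec 'MUL C, D'. After: A=2 B=0 C=0 D=0 ZF=1 PC=4
Step 20: PC=4 exec 'MUL D, D'. After: A=2 B=0 C=0 D=0 ZF=1 PC=5
Step 21: PC=5 exec 'SUB A, 1'. After: A=1 B=0 C=0 D=0 ZF=0 PC=6
Step 22: PC=6 exec 'JNZ 2'. After: A=1 B=0 C=0 D=0 ZF=0 PC=2
Step 23: PC=2 exec 'SUB B, B'. After: A=1 B=0 C=0 D=0 ZF=1 PC=3
Step 24: PC=3 exec 'MUL C, D'. After: A=1 B=0 C=0 D=0 ZF=1 PC=4
Step 25: PC=4 exec 'MUL D, D'. After: A=1 B=0 C=0 D=0 ZF=1 PC=5
Step 26: PC=5 exec 'SUB A, 1'. After: A=0 B=0 C=0 D=0 ZF=1 PC=6
Step 27: PC=6 exec 'JNZ 2'. After: A=0 B=0 C=0 D=0 ZF=1 PC=7
Step 28: PC=7 exec 'MOV A, 6'. After: A=6 B=0 C=0 D=0 ZF=1 PC=8
Step 29: PC=8 exec 'ADD A, 1'. After: A=7 B=0 C=0 D=0 ZF=0 PC=9
Step 30: PC=9 exec 'ADD B, 3'. After: A=7 B=3 C=0 D=0 ZF=0 PC=10
Step 31: PC=10 exec 'MOV A, 2'. After: A=2 B=3 C=0 D=0 ZF=0 PC=11
Step 32: PC=11 exec 'ADD D, 2'. After: A=2 B=3 C=0 D=2 ZF=0 PC=12
Step 33: PC=12 exec 'ADD A, 4'. After: A=6 B=3 C=0 D=2 ZF=0 PC=13
Step 34: PC=13 exec 'HALT'. After: A=6 B=3 C=0 D=2 ZF=0 PC=13 HALTED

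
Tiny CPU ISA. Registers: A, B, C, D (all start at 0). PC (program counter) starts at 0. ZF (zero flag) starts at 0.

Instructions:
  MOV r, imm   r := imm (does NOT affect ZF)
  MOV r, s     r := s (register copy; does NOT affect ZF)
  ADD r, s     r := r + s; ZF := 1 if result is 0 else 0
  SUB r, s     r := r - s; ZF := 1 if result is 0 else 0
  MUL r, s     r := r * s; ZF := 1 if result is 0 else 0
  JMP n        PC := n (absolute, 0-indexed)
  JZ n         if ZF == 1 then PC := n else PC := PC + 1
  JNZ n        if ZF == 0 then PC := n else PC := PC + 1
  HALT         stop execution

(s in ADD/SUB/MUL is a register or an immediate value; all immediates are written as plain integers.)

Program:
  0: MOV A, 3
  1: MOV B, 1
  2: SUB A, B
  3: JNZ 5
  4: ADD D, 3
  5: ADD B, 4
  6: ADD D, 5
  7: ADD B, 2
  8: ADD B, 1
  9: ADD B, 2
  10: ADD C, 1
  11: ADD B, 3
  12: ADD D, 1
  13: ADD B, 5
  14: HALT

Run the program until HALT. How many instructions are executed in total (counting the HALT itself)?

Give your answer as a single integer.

Step 1: PC=0 exec 'MOV A, 3'. After: A=3 B=0 C=0 D=0 ZF=0 PC=1
Step 2: PC=1 exec 'MOV B, 1'. After: A=3 B=1 C=0 D=0 ZF=0 PC=2
Step 3: PC=2 exec 'SUB A, B'. After: A=2 B=1 C=0 D=0 ZF=0 PC=3
Step 4: PC=3 exec 'JNZ 5'. After: A=2 B=1 C=0 D=0 ZF=0 PC=5
Step 5: PC=5 exec 'ADD B, 4'. After: A=2 B=5 C=0 D=0 ZF=0 PC=6
Step 6: PC=6 exec 'ADD D, 5'. After: A=2 B=5 C=0 D=5 ZF=0 PC=7
Step 7: PC=7 exec 'ADD B, 2'. After: A=2 B=7 C=0 D=5 ZF=0 PC=8
Step 8: PC=8 exec 'ADD B, 1'. After: A=2 B=8 C=0 D=5 ZF=0 PC=9
Step 9: PC=9 exec 'ADD B, 2'. After: A=2 B=10 C=0 D=5 ZF=0 PC=10
Step 10: PC=10 exec 'ADD C, 1'. After: A=2 B=10 C=1 D=5 ZF=0 PC=11
Step 11: PC=11 exec 'ADD B, 3'. After: A=2 B=13 C=1 D=5 ZF=0 PC=12
Step 12: PC=12 exec 'ADD D, 1'. After: A=2 B=13 C=1 D=6 ZF=0 PC=13
Step 13: PC=13 exec 'ADD B, 5'. After: A=2 B=18 C=1 D=6 ZF=0 PC=14
Step 14: PC=14 exec 'HALT'. After: A=2 B=18 C=1 D=6 ZF=0 PC=14 HALTED
Total instructions executed: 14

Answer: 14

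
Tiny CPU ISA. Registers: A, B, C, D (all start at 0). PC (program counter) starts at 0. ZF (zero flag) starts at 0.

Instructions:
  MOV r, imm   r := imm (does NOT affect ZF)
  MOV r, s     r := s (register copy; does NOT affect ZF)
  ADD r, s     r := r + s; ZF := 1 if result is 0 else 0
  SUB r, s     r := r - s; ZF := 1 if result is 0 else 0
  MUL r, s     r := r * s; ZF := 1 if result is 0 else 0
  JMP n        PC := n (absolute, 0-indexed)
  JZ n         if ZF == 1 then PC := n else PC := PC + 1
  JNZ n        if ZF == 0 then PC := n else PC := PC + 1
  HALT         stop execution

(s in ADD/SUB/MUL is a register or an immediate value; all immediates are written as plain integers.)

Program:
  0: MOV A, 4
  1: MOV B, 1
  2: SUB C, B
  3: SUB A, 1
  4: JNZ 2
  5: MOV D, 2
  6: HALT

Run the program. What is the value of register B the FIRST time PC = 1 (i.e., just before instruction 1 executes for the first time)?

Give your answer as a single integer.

Step 1: PC=0 exec 'MOV A, 4'. After: A=4 B=0 C=0 D=0 ZF=0 PC=1
First time PC=1: B=0

0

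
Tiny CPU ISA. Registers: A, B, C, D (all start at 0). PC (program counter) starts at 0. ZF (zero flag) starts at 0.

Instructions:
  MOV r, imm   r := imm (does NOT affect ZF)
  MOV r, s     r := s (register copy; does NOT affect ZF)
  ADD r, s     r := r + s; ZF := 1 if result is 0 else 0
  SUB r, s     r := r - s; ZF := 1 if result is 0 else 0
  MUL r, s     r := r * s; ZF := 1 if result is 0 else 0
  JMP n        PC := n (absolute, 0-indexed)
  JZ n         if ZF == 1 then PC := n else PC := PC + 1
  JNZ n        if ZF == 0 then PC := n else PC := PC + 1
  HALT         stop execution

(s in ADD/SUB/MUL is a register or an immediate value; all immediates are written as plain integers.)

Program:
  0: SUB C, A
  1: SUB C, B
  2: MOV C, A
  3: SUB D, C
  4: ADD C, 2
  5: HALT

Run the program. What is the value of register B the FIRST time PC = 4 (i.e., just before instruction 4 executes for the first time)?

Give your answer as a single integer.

Step 1: PC=0 exec 'SUB C, A'. After: A=0 B=0 C=0 D=0 ZF=1 PC=1
Step 2: PC=1 exec 'SUB C, B'. After: A=0 B=0 C=0 D=0 ZF=1 PC=2
Step 3: PC=2 exec 'MOV C, A'. After: A=0 B=0 C=0 D=0 ZF=1 PC=3
Step 4: PC=3 exec 'SUB D, C'. After: A=0 B=0 C=0 D=0 ZF=1 PC=4
First time PC=4: B=0

0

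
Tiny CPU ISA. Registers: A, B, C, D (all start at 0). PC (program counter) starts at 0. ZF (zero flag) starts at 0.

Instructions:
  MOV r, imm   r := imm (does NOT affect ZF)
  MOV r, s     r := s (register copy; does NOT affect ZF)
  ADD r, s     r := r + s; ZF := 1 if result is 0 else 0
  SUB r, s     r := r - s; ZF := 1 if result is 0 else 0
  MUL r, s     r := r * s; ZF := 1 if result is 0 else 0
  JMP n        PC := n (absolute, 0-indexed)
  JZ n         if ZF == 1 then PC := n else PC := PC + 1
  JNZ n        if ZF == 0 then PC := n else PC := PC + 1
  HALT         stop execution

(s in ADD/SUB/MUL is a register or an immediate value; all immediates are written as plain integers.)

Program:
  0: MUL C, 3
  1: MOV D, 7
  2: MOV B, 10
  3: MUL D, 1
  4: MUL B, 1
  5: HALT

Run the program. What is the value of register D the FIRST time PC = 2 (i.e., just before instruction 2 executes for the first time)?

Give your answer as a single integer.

Step 1: PC=0 exec 'MUL C, 3'. After: A=0 B=0 C=0 D=0 ZF=1 PC=1
Step 2: PC=1 exec 'MOV D, 7'. After: A=0 B=0 C=0 D=7 ZF=1 PC=2
First time PC=2: D=7

7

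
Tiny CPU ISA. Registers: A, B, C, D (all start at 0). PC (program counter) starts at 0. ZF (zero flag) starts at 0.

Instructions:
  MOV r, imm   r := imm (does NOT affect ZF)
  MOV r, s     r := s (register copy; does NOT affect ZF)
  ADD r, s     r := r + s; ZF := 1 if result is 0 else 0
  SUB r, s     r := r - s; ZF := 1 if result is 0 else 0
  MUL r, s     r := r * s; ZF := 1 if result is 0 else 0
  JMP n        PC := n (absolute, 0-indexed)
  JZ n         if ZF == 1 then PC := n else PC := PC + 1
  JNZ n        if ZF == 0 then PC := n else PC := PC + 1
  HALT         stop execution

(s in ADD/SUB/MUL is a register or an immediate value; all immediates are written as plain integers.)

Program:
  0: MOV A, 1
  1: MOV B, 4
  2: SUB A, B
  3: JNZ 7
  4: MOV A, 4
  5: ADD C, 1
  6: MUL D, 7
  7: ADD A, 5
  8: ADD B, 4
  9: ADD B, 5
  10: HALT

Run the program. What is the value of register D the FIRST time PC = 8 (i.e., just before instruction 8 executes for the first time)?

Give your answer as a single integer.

Step 1: PC=0 exec 'MOV A, 1'. After: A=1 B=0 C=0 D=0 ZF=0 PC=1
Step 2: PC=1 exec 'MOV B, 4'. After: A=1 B=4 C=0 D=0 ZF=0 PC=2
Step 3: PC=2 exec 'SUB A, B'. After: A=-3 B=4 C=0 D=0 ZF=0 PC=3
Step 4: PC=3 exec 'JNZ 7'. After: A=-3 B=4 C=0 D=0 ZF=0 PC=7
Step 5: PC=7 exec 'ADD A, 5'. After: A=2 B=4 C=0 D=0 ZF=0 PC=8
First time PC=8: D=0

0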